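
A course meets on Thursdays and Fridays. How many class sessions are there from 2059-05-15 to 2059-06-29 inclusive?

2059-05-15 is a Thursday.
That's 46 days from start to end, counting both.
46 = 7 × 6 + 4, so there are 6 full weeks plus 4 extra days.
Each full week contributes 2 days from the set (Thu, Fri): 6 × 2 = 12.
The 4 extra days are Thursday, Friday, Saturday, Sunday — 2 of them qualify.
Total: 12 + 2 = 14.

14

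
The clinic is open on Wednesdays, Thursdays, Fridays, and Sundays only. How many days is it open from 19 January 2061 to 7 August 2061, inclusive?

116

19 January 2061 is a Wednesday.
That's 201 days from start to end, counting both.
201 = 7 × 28 + 5, so there are 28 full weeks plus 5 extra days.
Each full week contributes 4 days from the set (Wed, Thu, Fri, Sun): 28 × 4 = 112.
The 5 extra days are Wed, Thu, Fri, Sat, Sun — 4 of them qualify.
Total: 112 + 4 = 116.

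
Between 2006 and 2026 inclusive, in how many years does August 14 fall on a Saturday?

Day of week of August 14 in each year:
2006: Mon, 2007: Tue, 2008: Thu, 2009: Fri, 2010: Sat ✓, 2011: Sun, 2012: Tue, 2013: Wed, 2014: Thu, 2015: Fri, 2016: Sun, 2017: Mon, 2018: Tue, 2019: Wed, 2020: Fri, 2021: Sat ✓, 2022: Sun, 2023: Mon, 2024: Wed, 2025: Thu, 2026: Fri
Saturdays: 2010, 2021.

2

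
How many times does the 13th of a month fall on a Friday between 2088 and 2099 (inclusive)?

Friday-the-13ths by year:
2088: Feb, Aug
2089: May
2090: Jan, Oct
2091: Apr, Jul
2092: Jun
2093: Feb, Mar, Nov
2094: Aug
2095: May
2096: Jan, Apr, Jul
2097: Sep, Dec
2098: Jun
2099: Feb, Mar, Nov

22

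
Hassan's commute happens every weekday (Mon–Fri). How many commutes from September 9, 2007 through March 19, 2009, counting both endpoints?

September 9, 2007 is a Sunday.
That's 558 days from start to end, counting both.
558 = 7 × 79 + 5, so there are 79 full weeks plus 5 extra days.
Each full week contributes 5 weekdays (Mon–Fri): 79 × 5 = 395.
The 5 extra days are Sun, Mon, Tue, Wed, Thu — 4 of them qualify.
Total: 395 + 4 = 399.

399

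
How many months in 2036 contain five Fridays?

A month has five Fridays exactly when Friday falls within its first (length − 28) days.
Jan: 31 days, starts Tue → 5 of Tue, Wed, Thu
Feb: 29 days, starts Fri → 5 of Fri ✓
Mar: 31 days, starts Sat → 5 of Sat, Sun, Mon
Apr: 30 days, starts Tue → 5 of Tue, Wed
May: 31 days, starts Thu → 5 of Thu, Fri, Sat ✓
Jun: 30 days, starts Sun → 5 of Sun, Mon
Jul: 31 days, starts Tue → 5 of Tue, Wed, Thu
Aug: 31 days, starts Fri → 5 of Fri, Sat, Sun ✓
Sep: 30 days, starts Mon → 5 of Mon, Tue
Oct: 31 days, starts Wed → 5 of Wed, Thu, Fri ✓
Nov: 30 days, starts Sat → 5 of Sat, Sun
Dec: 31 days, starts Mon → 5 of Mon, Tue, Wed
Months with five Fridays: Feb, May, Aug, Oct.

4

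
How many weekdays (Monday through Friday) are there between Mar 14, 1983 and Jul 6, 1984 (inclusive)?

Mar 14, 1983 is a Monday.
That's 481 days from start to end, counting both.
481 = 7 × 68 + 5, so there are 68 full weeks plus 5 extra days.
Each full week contributes 5 weekdays (Mon–Fri): 68 × 5 = 340.
The 5 extra days are Monday, Tuesday, Wednesday, Thursday, Friday — 5 of them qualify.
Total: 340 + 5 = 345.

345 weekdays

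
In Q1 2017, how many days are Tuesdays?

Jan 1, 2017 is a Sunday.
The range spans 90 days (inclusive of both endpoints).
90 = 7 × 12 + 6, so there are 12 full weeks plus 6 extra days.
Each full week contributes one Tuesday: 12 so far.
The 6 extra days are Sun, Mon, Tue, Wed, Thu, Fri — 1 of them qualifies.
Total: 12 + 1 = 13.

13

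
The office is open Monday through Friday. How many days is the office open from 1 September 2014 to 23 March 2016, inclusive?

1 September 2014 is a Monday.
From 1 September 2014 to 23 March 2016 is 570 days inclusive.
570 = 7 × 81 + 3, so there are 81 full weeks plus 3 extra days.
Each full week contributes 5 weekdays (Mon–Fri): 81 × 5 = 405.
The 3 extra days are Mon, Tue, Wed — 3 of them qualify.
Total: 405 + 3 = 408.

408 weekdays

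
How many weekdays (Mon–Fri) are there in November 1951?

1 November 1951 is a Thursday.
The range spans 30 days (inclusive of both endpoints).
30 = 7 × 4 + 2, so there are 4 full weeks plus 2 extra days.
Each full week contributes 5 weekdays (Mon–Fri): 4 × 5 = 20.
The 2 extra days are Thu, Fri — 2 of them qualify.
Total: 20 + 2 = 22.

22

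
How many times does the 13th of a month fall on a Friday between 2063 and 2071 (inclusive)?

17

Friday-the-13ths by year:
2063: Apr, Jul
2064: Jun
2065: Feb, Mar, Nov
2066: Aug
2067: May
2068: Jan, Apr, Jul
2069: Sep, Dec
2070: Jun
2071: Feb, Mar, Nov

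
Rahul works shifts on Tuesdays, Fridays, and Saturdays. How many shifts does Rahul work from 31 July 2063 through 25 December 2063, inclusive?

64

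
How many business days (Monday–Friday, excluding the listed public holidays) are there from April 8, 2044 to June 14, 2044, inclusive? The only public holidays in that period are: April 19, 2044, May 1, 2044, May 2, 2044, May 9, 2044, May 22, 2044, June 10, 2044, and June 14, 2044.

April 8, 2044 is a Friday.
The range spans 68 days (inclusive of both endpoints).
68 = 7 × 9 + 5, so there are 9 full weeks plus 5 extra days.
Each full week contributes 5 weekdays (Mon–Fri): 9 × 5 = 45.
The 5 extra days are Fri, Sat, Sun, Mon, Tue — 3 of them qualify.
Total: 45 + 3 = 48.
Holidays: April 19, 2044 (Tue); May 1, 2044 (Sun); May 2, 2044 (Mon); May 9, 2044 (Mon); May 22, 2044 (Sun); June 10, 2044 (Fri); June 14, 2044 (Tue).
5 of the 7 holidays fall on weekdays; the rest are weekends and were already excluded.
Business days: 48 − 5 = 43.

43 business days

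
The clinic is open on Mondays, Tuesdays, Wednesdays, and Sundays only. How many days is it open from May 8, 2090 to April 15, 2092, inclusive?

406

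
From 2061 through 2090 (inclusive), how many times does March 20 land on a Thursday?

4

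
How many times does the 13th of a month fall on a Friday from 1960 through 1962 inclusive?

5

Friday-the-13ths by year:
1960: May
1961: Jan, Oct
1962: Apr, Jul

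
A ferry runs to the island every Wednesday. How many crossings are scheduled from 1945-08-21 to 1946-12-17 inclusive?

69 Wednesdays

1945-08-21 is a Tuesday.
That's 484 days from start to end, counting both.
484 = 7 × 69 + 1, so there are 69 full weeks plus 1 extra day.
Each full week contributes one Wednesday: 69 so far.
The 1 extra day is Tue — none qualify.
Total: 69 + 0 = 69.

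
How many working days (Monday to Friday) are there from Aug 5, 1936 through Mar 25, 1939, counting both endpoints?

688

Aug 5, 1936 is a Wednesday.
That's 963 days from start to end, counting both.
963 = 7 × 137 + 4, so there are 137 full weeks plus 4 extra days.
Each full week contributes 5 weekdays (Mon–Fri): 137 × 5 = 685.
The 4 extra days are Wed, Thu, Fri, Sat — 3 of them qualify.
Total: 685 + 3 = 688.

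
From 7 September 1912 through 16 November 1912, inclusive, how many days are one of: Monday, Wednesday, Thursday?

30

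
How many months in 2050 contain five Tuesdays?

A month has five Tuesdays exactly when Tuesday falls within its first (length − 28) days.
Jan: 31 days, starts Sat → 5 of Sat, Sun, Mon
Feb: 28 days, starts Tue → 5 of (none)
Mar: 31 days, starts Tue → 5 of Tue, Wed, Thu ✓
Apr: 30 days, starts Fri → 5 of Fri, Sat
May: 31 days, starts Sun → 5 of Sun, Mon, Tue ✓
Jun: 30 days, starts Wed → 5 of Wed, Thu
Jul: 31 days, starts Fri → 5 of Fri, Sat, Sun
Aug: 31 days, starts Mon → 5 of Mon, Tue, Wed ✓
Sep: 30 days, starts Thu → 5 of Thu, Fri
Oct: 31 days, starts Sat → 5 of Sat, Sun, Mon
Nov: 30 days, starts Tue → 5 of Tue, Wed ✓
Dec: 31 days, starts Thu → 5 of Thu, Fri, Sat
Months with five Tuesdays: Mar, May, Aug, Nov.

4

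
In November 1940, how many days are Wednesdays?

1940-11-01 is a Friday.
From 1940-11-01 to 1940-11-30 is 30 days inclusive.
30 = 7 × 4 + 2, so there are 4 full weeks plus 2 extra days.
Each full week contributes one Wednesday: 4 so far.
The 2 extra days are Fri, Sat — none qualify.
Total: 4 + 0 = 4.

4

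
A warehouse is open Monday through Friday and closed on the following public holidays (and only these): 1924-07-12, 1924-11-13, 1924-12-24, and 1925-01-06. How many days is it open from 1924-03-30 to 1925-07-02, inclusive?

326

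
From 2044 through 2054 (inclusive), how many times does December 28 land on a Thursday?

2

Day of week of December 28 in each year:
2044: Wed, 2045: Thu ✓, 2046: Fri, 2047: Sat, 2048: Mon, 2049: Tue, 2050: Wed, 2051: Thu ✓, 2052: Sat, 2053: Sun, 2054: Mon
Thursdays: 2045, 2051.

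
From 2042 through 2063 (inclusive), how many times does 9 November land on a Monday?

3

Day of week of November 9 in each year:
2042: Sun, 2043: Mon ✓, 2044: Wed, 2045: Thu, 2046: Fri, 2047: Sat, 2048: Mon ✓, 2049: Tue, 2050: Wed, 2051: Thu, 2052: Sat, 2053: Sun, 2054: Mon ✓, 2055: Tue, 2056: Thu, 2057: Fri, 2058: Sat, 2059: Sun, 2060: Tue, 2061: Wed, 2062: Thu, 2063: Fri
Mondays: 2043, 2048, 2054.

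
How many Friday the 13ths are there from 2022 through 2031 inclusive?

Friday-the-13ths by year:
2022: May
2023: Jan, Oct
2024: Sep, Dec
2025: Jun
2026: Feb, Mar, Nov
2027: Aug
2028: Oct
2029: Apr, Jul
2030: Sep, Dec
2031: Jun

16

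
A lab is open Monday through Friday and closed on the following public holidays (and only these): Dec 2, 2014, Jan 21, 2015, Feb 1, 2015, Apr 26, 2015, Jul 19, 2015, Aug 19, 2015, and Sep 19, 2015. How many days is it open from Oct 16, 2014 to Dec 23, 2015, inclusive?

307 business days

Oct 16, 2014 is a Thursday.
From Oct 16, 2014 to Dec 23, 2015 is 434 days inclusive.
434 = 7 × 62, so the span is exactly 62 full weeks.
Each full week contributes 5 weekdays (Mon–Fri): 62 × 5 = 310.
Total: 310.
Holidays: Dec 2, 2014 (Tue); Jan 21, 2015 (Wed); Feb 1, 2015 (Sun); Apr 26, 2015 (Sun); Jul 19, 2015 (Sun); Aug 19, 2015 (Wed); Sep 19, 2015 (Sat).
3 of the 7 holidays fall on weekdays; the rest are weekends and were already excluded.
Business days: 310 − 3 = 307.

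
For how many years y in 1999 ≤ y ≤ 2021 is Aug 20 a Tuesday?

3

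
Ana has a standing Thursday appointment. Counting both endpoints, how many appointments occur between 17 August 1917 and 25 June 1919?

96 Thursdays

17 August 1917 is a Friday.
From 17 August 1917 to 25 June 1919 is 678 days inclusive.
678 = 7 × 96 + 6, so there are 96 full weeks plus 6 extra days.
Each full week contributes one Thursday: 96 so far.
The 6 extra days are Fri, Sat, Sun, Mon, Tue, Wed — none qualify.
Total: 96 + 0 = 96.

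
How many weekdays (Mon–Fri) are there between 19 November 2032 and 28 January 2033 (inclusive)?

51 weekdays

19 November 2032 is a Friday.
From 19 November 2032 to 28 January 2033 is 71 days inclusive.
71 = 7 × 10 + 1, so there are 10 full weeks plus 1 extra day.
Each full week contributes 5 weekdays (Mon–Fri): 10 × 5 = 50.
The 1 extra day is Friday — 1 of them qualifies.
Total: 50 + 1 = 51.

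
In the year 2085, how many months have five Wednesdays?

4

A month has five Wednesdays exactly when Wednesday falls within its first (length − 28) days.
Jan: 31 days, starts Mon → 5 of Mon, Tue, Wed ✓
Feb: 28 days, starts Thu → 5 of (none)
Mar: 31 days, starts Thu → 5 of Thu, Fri, Sat
Apr: 30 days, starts Sun → 5 of Sun, Mon
May: 31 days, starts Tue → 5 of Tue, Wed, Thu ✓
Jun: 30 days, starts Fri → 5 of Fri, Sat
Jul: 31 days, starts Sun → 5 of Sun, Mon, Tue
Aug: 31 days, starts Wed → 5 of Wed, Thu, Fri ✓
Sep: 30 days, starts Sat → 5 of Sat, Sun
Oct: 31 days, starts Mon → 5 of Mon, Tue, Wed ✓
Nov: 30 days, starts Thu → 5 of Thu, Fri
Dec: 31 days, starts Sat → 5 of Sat, Sun, Mon
Months with five Wednesdays: Jan, May, Aug, Oct.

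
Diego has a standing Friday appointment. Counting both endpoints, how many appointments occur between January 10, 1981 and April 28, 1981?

15

January 10, 1981 is a Saturday.
From January 10, 1981 to April 28, 1981 is 109 days inclusive.
109 = 7 × 15 + 4, so there are 15 full weeks plus 4 extra days.
Each full week contributes one Friday: 15 so far.
The 4 extra days are Sat, Sun, Mon, Tue — none qualify.
Total: 15 + 0 = 15.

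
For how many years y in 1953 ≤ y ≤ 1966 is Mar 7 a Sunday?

Day of week of March 7 in each year:
1953: Sat, 1954: Sun ✓, 1955: Mon, 1956: Wed, 1957: Thu, 1958: Fri, 1959: Sat, 1960: Mon, 1961: Tue, 1962: Wed, 1963: Thu, 1964: Sat, 1965: Sun ✓, 1966: Mon
Sundays: 1954, 1965.

2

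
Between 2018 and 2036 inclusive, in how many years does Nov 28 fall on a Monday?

2

Day of week of November 28 in each year:
2018: Wed, 2019: Thu, 2020: Sat, 2021: Sun, 2022: Mon ✓, 2023: Tue, 2024: Thu, 2025: Fri, 2026: Sat, 2027: Sun, 2028: Tue, 2029: Wed, 2030: Thu, 2031: Fri, 2032: Sun, 2033: Mon ✓, 2034: Tue, 2035: Wed, 2036: Fri
Mondays: 2022, 2033.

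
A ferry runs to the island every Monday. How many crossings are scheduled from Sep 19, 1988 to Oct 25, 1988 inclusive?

Sep 19, 1988 is a Monday.
The range spans 37 days (inclusive of both endpoints).
37 = 7 × 5 + 2, so there are 5 full weeks plus 2 extra days.
Each full week contributes one Monday: 5 so far.
The 2 extra days are Monday, Tuesday — 1 of them qualifies.
Total: 5 + 1 = 6.

6 Mondays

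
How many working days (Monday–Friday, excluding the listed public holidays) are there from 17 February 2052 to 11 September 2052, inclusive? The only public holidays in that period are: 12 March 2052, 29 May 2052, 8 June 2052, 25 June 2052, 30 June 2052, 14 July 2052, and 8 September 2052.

145

17 February 2052 is a Saturday.
The range spans 208 days (inclusive of both endpoints).
208 = 7 × 29 + 5, so there are 29 full weeks plus 5 extra days.
Each full week contributes 5 weekdays (Mon–Fri): 29 × 5 = 145.
The 5 extra days are Saturday, Sunday, Monday, Tuesday, Wednesday — 3 of them qualify.
Total: 145 + 3 = 148.
Holidays: 12 March 2052 (Tue); 29 May 2052 (Wed); 8 June 2052 (Sat); 25 June 2052 (Tue); 30 June 2052 (Sun); 14 July 2052 (Sun); 8 September 2052 (Sun).
3 of the 7 holidays fall on weekdays; the rest are weekends and were already excluded.
Business days: 148 − 3 = 145.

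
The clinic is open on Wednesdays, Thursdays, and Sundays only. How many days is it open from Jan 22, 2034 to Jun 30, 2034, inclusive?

Jan 22, 2034 is a Sunday.
From Jan 22, 2034 to Jun 30, 2034 is 160 days inclusive.
160 = 7 × 22 + 6, so there are 22 full weeks plus 6 extra days.
Each full week contributes 3 days from the set (Wed, Thu, Sun): 22 × 3 = 66.
The 6 extra days are Sunday, Monday, Tuesday, Wednesday, Thursday, Friday — 3 of them qualify.
Total: 66 + 3 = 69.

69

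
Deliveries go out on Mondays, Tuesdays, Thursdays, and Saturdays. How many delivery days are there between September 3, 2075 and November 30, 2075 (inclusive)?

September 3, 2075 is a Tuesday.
From September 3, 2075 to November 30, 2075 is 89 days inclusive.
89 = 7 × 12 + 5, so there are 12 full weeks plus 5 extra days.
Each full week contributes 4 days from the set (Mon, Tue, Thu, Sat): 12 × 4 = 48.
The 5 extra days are Tue, Wed, Thu, Fri, Sat — 3 of them qualify.
Total: 48 + 3 = 51.

51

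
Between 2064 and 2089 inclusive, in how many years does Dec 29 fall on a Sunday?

Day of week of December 29 in each year:
2064: Mon, 2065: Tue, 2066: Wed, 2067: Thu, 2068: Sat, 2069: Sun ✓, 2070: Mon, 2071: Tue, 2072: Thu, 2073: Fri, 2074: Sat, 2075: Sun ✓, 2076: Tue, 2077: Wed, 2078: Thu, 2079: Fri, 2080: Sun ✓, 2081: Mon, 2082: Tue, 2083: Wed, 2084: Fri, 2085: Sat, 2086: Sun ✓, 2087: Mon, 2088: Wed, 2089: Thu
Sundays: 2069, 2075, 2080, 2086.

4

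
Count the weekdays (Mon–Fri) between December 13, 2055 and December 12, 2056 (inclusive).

262 weekdays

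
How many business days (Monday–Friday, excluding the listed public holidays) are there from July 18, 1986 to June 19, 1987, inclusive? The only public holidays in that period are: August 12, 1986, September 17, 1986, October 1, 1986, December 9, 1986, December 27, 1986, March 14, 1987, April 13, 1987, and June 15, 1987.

July 18, 1986 is a Friday.
From July 18, 1986 to June 19, 1987 is 337 days inclusive.
337 = 7 × 48 + 1, so there are 48 full weeks plus 1 extra day.
Each full week contributes 5 weekdays (Mon–Fri): 48 × 5 = 240.
The 1 extra day is Friday — 1 of them qualifies.
Total: 240 + 1 = 241.
Holidays: August 12, 1986 (Tue); September 17, 1986 (Wed); October 1, 1986 (Wed); December 9, 1986 (Tue); December 27, 1986 (Sat); March 14, 1987 (Sat); April 13, 1987 (Mon); June 15, 1987 (Mon).
6 of the 8 holidays fall on weekdays; the rest are weekends and were already excluded.
Business days: 241 − 6 = 235.

235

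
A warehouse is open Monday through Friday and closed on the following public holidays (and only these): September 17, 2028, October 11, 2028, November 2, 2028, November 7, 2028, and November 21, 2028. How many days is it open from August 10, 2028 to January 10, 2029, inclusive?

August 10, 2028 is a Thursday.
That's 154 days from start to end, counting both.
154 = 7 × 22, so the span is exactly 22 full weeks.
Each full week contributes 5 weekdays (Mon–Fri): 22 × 5 = 110.
Total: 110.
Holidays: September 17, 2028 (Sun); October 11, 2028 (Wed); November 2, 2028 (Thu); November 7, 2028 (Tue); November 21, 2028 (Tue).
4 of the 5 holidays fall on weekdays; the rest are weekends and were already excluded.
Business days: 110 − 4 = 106.

106 working days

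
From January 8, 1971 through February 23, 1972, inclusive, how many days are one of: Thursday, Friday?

January 8, 1971 is a Friday.
From January 8, 1971 to February 23, 1972 is 412 days inclusive.
412 = 7 × 58 + 6, so there are 58 full weeks plus 6 extra days.
Each full week contributes 2 days from the set (Thu, Fri): 58 × 2 = 116.
The 6 extra days are Friday, Saturday, Sunday, Monday, Tuesday, Wednesday — 1 of them qualifies.
Total: 116 + 1 = 117.

117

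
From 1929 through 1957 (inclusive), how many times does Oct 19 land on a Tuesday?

4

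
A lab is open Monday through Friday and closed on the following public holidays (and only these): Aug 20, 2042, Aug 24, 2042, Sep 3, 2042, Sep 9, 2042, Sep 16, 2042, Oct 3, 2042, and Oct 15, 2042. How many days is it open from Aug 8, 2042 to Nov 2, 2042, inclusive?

55

Aug 8, 2042 is a Friday.
The range spans 87 days (inclusive of both endpoints).
87 = 7 × 12 + 3, so there are 12 full weeks plus 3 extra days.
Each full week contributes 5 weekdays (Mon–Fri): 12 × 5 = 60.
The 3 extra days are Friday, Saturday, Sunday — 1 of them qualifies.
Total: 60 + 1 = 61.
Holidays: Aug 20, 2042 (Wed); Aug 24, 2042 (Sun); Sep 3, 2042 (Wed); Sep 9, 2042 (Tue); Sep 16, 2042 (Tue); Oct 3, 2042 (Fri); Oct 15, 2042 (Wed).
6 of the 7 holidays fall on weekdays; the rest are weekends and were already excluded.
Business days: 61 − 6 = 55.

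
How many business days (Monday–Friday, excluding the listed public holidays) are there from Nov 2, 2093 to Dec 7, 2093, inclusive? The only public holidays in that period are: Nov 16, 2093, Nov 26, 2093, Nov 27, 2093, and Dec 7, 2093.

22

Nov 2, 2093 is a Monday.
That's 36 days from start to end, counting both.
36 = 7 × 5 + 1, so there are 5 full weeks plus 1 extra day.
Each full week contributes 5 weekdays (Mon–Fri): 5 × 5 = 25.
The 1 extra day is Monday — 1 of them qualifies.
Total: 25 + 1 = 26.
Holidays: Nov 16, 2093 (Mon); Nov 26, 2093 (Thu); Nov 27, 2093 (Fri); Dec 7, 2093 (Mon).
All 4 holidays fall on weekdays, so subtract 4.
Business days: 26 − 4 = 22.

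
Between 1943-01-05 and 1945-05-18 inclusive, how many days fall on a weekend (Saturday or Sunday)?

1943-01-05 is a Tuesday.
The range spans 865 days (inclusive of both endpoints).
865 = 7 × 123 + 4, so there are 123 full weeks plus 4 extra days.
Each full week contributes 2 weekend days (Sat, Sun): 123 × 2 = 246.
The 4 extra days are Tuesday, Wednesday, Thursday, Friday — none qualify.
Total: 246 + 0 = 246.

246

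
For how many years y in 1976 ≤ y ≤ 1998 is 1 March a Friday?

Day of week of March 1 in each year:
1976: Mon, 1977: Tue, 1978: Wed, 1979: Thu, 1980: Sat, 1981: Sun, 1982: Mon, 1983: Tue, 1984: Thu, 1985: Fri ✓, 1986: Sat, 1987: Sun, 1988: Tue, 1989: Wed, 1990: Thu, 1991: Fri ✓, 1992: Sun, 1993: Mon, 1994: Tue, 1995: Wed, 1996: Fri ✓, 1997: Sat, 1998: Sun
Fridays: 1985, 1991, 1996.

3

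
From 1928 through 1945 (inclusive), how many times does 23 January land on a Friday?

2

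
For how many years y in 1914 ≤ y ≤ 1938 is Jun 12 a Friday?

Day of week of June 12 in each year:
1914: Fri ✓, 1915: Sat, 1916: Mon, 1917: Tue, 1918: Wed, 1919: Thu, 1920: Sat, 1921: Sun, 1922: Mon, 1923: Tue, 1924: Thu, 1925: Fri ✓, 1926: Sat, 1927: Sun, 1928: Tue, 1929: Wed, 1930: Thu, 1931: Fri ✓, 1932: Sun, 1933: Mon, 1934: Tue, 1935: Wed, 1936: Fri ✓, 1937: Sat, 1938: Sun
Fridays: 1914, 1925, 1931, 1936.

4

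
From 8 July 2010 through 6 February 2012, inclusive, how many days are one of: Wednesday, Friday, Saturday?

248

8 July 2010 is a Thursday.
The range spans 579 days (inclusive of both endpoints).
579 = 7 × 82 + 5, so there are 82 full weeks plus 5 extra days.
Each full week contributes 3 days from the set (Wed, Fri, Sat): 82 × 3 = 246.
The 5 extra days are Thursday, Friday, Saturday, Sunday, Monday — 2 of them qualify.
Total: 246 + 2 = 248.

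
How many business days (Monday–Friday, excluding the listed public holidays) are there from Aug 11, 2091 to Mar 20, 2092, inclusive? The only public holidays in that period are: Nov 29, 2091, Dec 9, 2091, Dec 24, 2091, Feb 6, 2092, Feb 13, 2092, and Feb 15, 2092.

Aug 11, 2091 is a Saturday.
That's 223 days from start to end, counting both.
223 = 7 × 31 + 6, so there are 31 full weeks plus 6 extra days.
Each full week contributes 5 weekdays (Mon–Fri): 31 × 5 = 155.
The 6 extra days are Saturday, Sunday, Monday, Tuesday, Wednesday, Thursday — 4 of them qualify.
Total: 155 + 4 = 159.
Holidays: Nov 29, 2091 (Thu); Dec 9, 2091 (Sun); Dec 24, 2091 (Mon); Feb 6, 2092 (Wed); Feb 13, 2092 (Wed); Feb 15, 2092 (Fri).
5 of the 6 holidays fall on weekdays; the rest are weekends and were already excluded.
Business days: 159 − 5 = 154.

154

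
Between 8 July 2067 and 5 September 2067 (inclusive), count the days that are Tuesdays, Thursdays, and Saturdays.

25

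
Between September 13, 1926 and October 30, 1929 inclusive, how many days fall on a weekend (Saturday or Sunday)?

September 13, 1926 is a Monday.
The range spans 1144 days (inclusive of both endpoints).
1144 = 7 × 163 + 3, so there are 163 full weeks plus 3 extra days.
Each full week contributes 2 weekend days (Sat, Sun): 163 × 2 = 326.
The 3 extra days are Mon, Tue, Wed — none qualify.
Total: 326 + 0 = 326.

326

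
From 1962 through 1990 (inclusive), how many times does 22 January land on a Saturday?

4

Day of week of January 22 in each year:
1962: Mon, 1963: Tue, 1964: Wed, 1965: Fri, 1966: Sat ✓, 1967: Sun, 1968: Mon, 1969: Wed, 1970: Thu, 1971: Fri, 1972: Sat ✓, 1973: Mon, 1974: Tue, 1975: Wed, 1976: Thu, 1977: Sat ✓, 1978: Sun, 1979: Mon, 1980: Tue, 1981: Thu, 1982: Fri, 1983: Sat ✓, 1984: Sun, 1985: Tue, 1986: Wed, 1987: Thu, 1988: Fri, 1989: Sun, 1990: Mon
Saturdays: 1966, 1972, 1977, 1983.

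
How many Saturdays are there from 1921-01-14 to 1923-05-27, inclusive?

124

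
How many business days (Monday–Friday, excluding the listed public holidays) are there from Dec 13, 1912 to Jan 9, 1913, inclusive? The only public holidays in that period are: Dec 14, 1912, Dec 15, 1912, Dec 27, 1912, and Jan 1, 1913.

18 business days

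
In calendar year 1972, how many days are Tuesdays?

Jan 1, 1972 is a Saturday.
From Jan 1, 1972 to Dec 31, 1972 is 366 days inclusive.
366 = 7 × 52 + 2, so there are 52 full weeks plus 2 extra days.
Each full week contributes one Tuesday: 52 so far.
The 2 extra days are Sat, Sun — none qualify.
Total: 52 + 0 = 52.

52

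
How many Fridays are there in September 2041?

1 September 2041 is a Sunday.
That's 30 days from start to end, counting both.
30 = 7 × 4 + 2, so there are 4 full weeks plus 2 extra days.
Each full week contributes one Friday: 4 so far.
The 2 extra days are Sunday, Monday — none qualify.
Total: 4 + 0 = 4.

4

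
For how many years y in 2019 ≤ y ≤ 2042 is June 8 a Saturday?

4

Day of week of June 8 in each year:
2019: Sat ✓, 2020: Mon, 2021: Tue, 2022: Wed, 2023: Thu, 2024: Sat ✓, 2025: Sun, 2026: Mon, 2027: Tue, 2028: Thu, 2029: Fri, 2030: Sat ✓, 2031: Sun, 2032: Tue, 2033: Wed, 2034: Thu, 2035: Fri, 2036: Sun, 2037: Mon, 2038: Tue, 2039: Wed, 2040: Fri, 2041: Sat ✓, 2042: Sun
Saturdays: 2019, 2024, 2030, 2041.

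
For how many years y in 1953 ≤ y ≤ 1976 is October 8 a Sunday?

3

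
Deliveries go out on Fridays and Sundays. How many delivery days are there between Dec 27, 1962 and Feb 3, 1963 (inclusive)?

12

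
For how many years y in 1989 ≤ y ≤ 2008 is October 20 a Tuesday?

2

Day of week of October 20 in each year:
1989: Fri, 1990: Sat, 1991: Sun, 1992: Tue ✓, 1993: Wed, 1994: Thu, 1995: Fri, 1996: Sun, 1997: Mon, 1998: Tue ✓, 1999: Wed, 2000: Fri, 2001: Sat, 2002: Sun, 2003: Mon, 2004: Wed, 2005: Thu, 2006: Fri, 2007: Sat, 2008: Mon
Tuesdays: 1992, 1998.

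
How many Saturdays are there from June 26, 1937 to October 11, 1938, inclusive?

June 26, 1937 is a Saturday.
That's 473 days from start to end, counting both.
473 = 7 × 67 + 4, so there are 67 full weeks plus 4 extra days.
Each full week contributes one Saturday: 67 so far.
The 4 extra days are Sat, Sun, Mon, Tue — 1 of them qualifies.
Total: 67 + 1 = 68.

68 Saturdays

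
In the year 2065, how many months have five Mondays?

A month has five Mondays exactly when Monday falls within its first (length − 28) days.
Jan: 31 days, starts Thu → 5 of Thu, Fri, Sat
Feb: 28 days, starts Sun → 5 of (none)
Mar: 31 days, starts Sun → 5 of Sun, Mon, Tue ✓
Apr: 30 days, starts Wed → 5 of Wed, Thu
May: 31 days, starts Fri → 5 of Fri, Sat, Sun
Jun: 30 days, starts Mon → 5 of Mon, Tue ✓
Jul: 31 days, starts Wed → 5 of Wed, Thu, Fri
Aug: 31 days, starts Sat → 5 of Sat, Sun, Mon ✓
Sep: 30 days, starts Tue → 5 of Tue, Wed
Oct: 31 days, starts Thu → 5 of Thu, Fri, Sat
Nov: 30 days, starts Sun → 5 of Sun, Mon ✓
Dec: 31 days, starts Tue → 5 of Tue, Wed, Thu
Months with five Mondays: Mar, Jun, Aug, Nov.

4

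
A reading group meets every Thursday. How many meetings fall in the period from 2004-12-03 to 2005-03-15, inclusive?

2004-12-03 is a Friday.
The range spans 103 days (inclusive of both endpoints).
103 = 7 × 14 + 5, so there are 14 full weeks plus 5 extra days.
Each full week contributes one Thursday: 14 so far.
The 5 extra days are Fri, Sat, Sun, Mon, Tue — none qualify.
Total: 14 + 0 = 14.

14 Thursdays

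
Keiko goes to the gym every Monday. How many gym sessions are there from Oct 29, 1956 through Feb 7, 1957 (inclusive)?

15

Oct 29, 1956 is a Monday.
The range spans 102 days (inclusive of both endpoints).
102 = 7 × 14 + 4, so there are 14 full weeks plus 4 extra days.
Each full week contributes one Monday: 14 so far.
The 4 extra days are Mon, Tue, Wed, Thu — 1 of them qualifies.
Total: 14 + 1 = 15.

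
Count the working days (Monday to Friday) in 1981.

261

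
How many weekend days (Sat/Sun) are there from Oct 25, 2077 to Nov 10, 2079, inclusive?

212

Oct 25, 2077 is a Monday.
The range spans 747 days (inclusive of both endpoints).
747 = 7 × 106 + 5, so there are 106 full weeks plus 5 extra days.
Each full week contributes 2 weekend days (Sat, Sun): 106 × 2 = 212.
The 5 extra days are Monday, Tuesday, Wednesday, Thursday, Friday — none qualify.
Total: 212 + 0 = 212.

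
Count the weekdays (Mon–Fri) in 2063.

January 1, 2063 is a Monday.
The range spans 365 days (inclusive of both endpoints).
365 = 7 × 52 + 1, so there are 52 full weeks plus 1 extra day.
Each full week contributes 5 weekdays (Mon–Fri): 52 × 5 = 260.
The 1 extra day is Mon — 1 of them qualifies.
Total: 260 + 1 = 261.

261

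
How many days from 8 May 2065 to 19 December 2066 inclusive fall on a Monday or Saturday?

169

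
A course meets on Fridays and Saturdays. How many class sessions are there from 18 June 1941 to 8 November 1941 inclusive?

42

18 June 1941 is a Wednesday.
From 18 June 1941 to 8 November 1941 is 144 days inclusive.
144 = 7 × 20 + 4, so there are 20 full weeks plus 4 extra days.
Each full week contributes 2 days from the set (Fri, Sat): 20 × 2 = 40.
The 4 extra days are Wednesday, Thursday, Friday, Saturday — 2 of them qualify.
Total: 40 + 2 = 42.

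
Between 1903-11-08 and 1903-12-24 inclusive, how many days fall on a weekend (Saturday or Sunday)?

13

1903-11-08 is a Sunday.
From 1903-11-08 to 1903-12-24 is 47 days inclusive.
47 = 7 × 6 + 5, so there are 6 full weeks plus 5 extra days.
Each full week contributes 2 weekend days (Sat, Sun): 6 × 2 = 12.
The 5 extra days are Sunday, Monday, Tuesday, Wednesday, Thursday — 1 of them qualifies.
Total: 12 + 1 = 13.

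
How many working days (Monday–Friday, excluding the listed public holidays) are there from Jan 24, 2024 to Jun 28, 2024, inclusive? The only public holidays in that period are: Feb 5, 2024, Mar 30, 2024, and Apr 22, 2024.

111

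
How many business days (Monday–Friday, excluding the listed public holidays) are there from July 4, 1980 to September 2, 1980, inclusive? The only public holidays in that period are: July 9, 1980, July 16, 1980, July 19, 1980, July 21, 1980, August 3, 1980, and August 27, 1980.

39

July 4, 1980 is a Friday.
That's 61 days from start to end, counting both.
61 = 7 × 8 + 5, so there are 8 full weeks plus 5 extra days.
Each full week contributes 5 weekdays (Mon–Fri): 8 × 5 = 40.
The 5 extra days are Friday, Saturday, Sunday, Monday, Tuesday — 3 of them qualify.
Total: 40 + 3 = 43.
Holidays: July 9, 1980 (Wed); July 16, 1980 (Wed); July 19, 1980 (Sat); July 21, 1980 (Mon); August 3, 1980 (Sun); August 27, 1980 (Wed).
4 of the 6 holidays fall on weekdays; the rest are weekends and were already excluded.
Business days: 43 − 4 = 39.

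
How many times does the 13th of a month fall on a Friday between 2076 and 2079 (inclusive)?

Friday-the-13ths by year:
2076: Mar, Nov
2077: Aug
2078: May
2079: Jan, Oct

6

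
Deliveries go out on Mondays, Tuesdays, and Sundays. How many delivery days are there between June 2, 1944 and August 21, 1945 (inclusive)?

June 2, 1944 is a Friday.
The range spans 446 days (inclusive of both endpoints).
446 = 7 × 63 + 5, so there are 63 full weeks plus 5 extra days.
Each full week contributes 3 days from the set (Mon, Tue, Sun): 63 × 3 = 189.
The 5 extra days are Fri, Sat, Sun, Mon, Tue — 3 of them qualify.
Total: 189 + 3 = 192.

192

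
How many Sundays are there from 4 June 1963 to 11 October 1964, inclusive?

4 June 1963 is a Tuesday.
That's 496 days from start to end, counting both.
496 = 7 × 70 + 6, so there are 70 full weeks plus 6 extra days.
Each full week contributes one Sunday: 70 so far.
The 6 extra days are Tuesday, Wednesday, Thursday, Friday, Saturday, Sunday — 1 of them qualifies.
Total: 70 + 1 = 71.

71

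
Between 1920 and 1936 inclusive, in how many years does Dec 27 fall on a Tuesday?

3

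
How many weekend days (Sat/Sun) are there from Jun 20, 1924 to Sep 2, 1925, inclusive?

126

Jun 20, 1924 is a Friday.
From Jun 20, 1924 to Sep 2, 1925 is 440 days inclusive.
440 = 7 × 62 + 6, so there are 62 full weeks plus 6 extra days.
Each full week contributes 2 weekend days (Sat, Sun): 62 × 2 = 124.
The 6 extra days are Fri, Sat, Sun, Mon, Tue, Wed — 2 of them qualify.
Total: 124 + 2 = 126.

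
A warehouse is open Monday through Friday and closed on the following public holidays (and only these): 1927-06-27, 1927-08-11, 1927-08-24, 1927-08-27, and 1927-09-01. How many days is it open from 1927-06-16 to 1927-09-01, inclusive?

52 working days

1927-06-16 is a Thursday.
The range spans 78 days (inclusive of both endpoints).
78 = 7 × 11 + 1, so there are 11 full weeks plus 1 extra day.
Each full week contributes 5 weekdays (Mon–Fri): 11 × 5 = 55.
The 1 extra day is Thu — 1 of them qualifies.
Total: 55 + 1 = 56.
Holidays: 1927-06-27 (Mon); 1927-08-11 (Thu); 1927-08-24 (Wed); 1927-08-27 (Sat); 1927-09-01 (Thu).
4 of the 5 holidays fall on weekdays; the rest are weekends and were already excluded.
Business days: 56 − 4 = 52.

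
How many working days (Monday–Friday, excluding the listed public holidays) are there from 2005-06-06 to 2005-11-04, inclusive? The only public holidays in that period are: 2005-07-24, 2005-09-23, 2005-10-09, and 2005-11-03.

108

2005-06-06 is a Monday.
The range spans 152 days (inclusive of both endpoints).
152 = 7 × 21 + 5, so there are 21 full weeks plus 5 extra days.
Each full week contributes 5 weekdays (Mon–Fri): 21 × 5 = 105.
The 5 extra days are Mon, Tue, Wed, Thu, Fri — 5 of them qualify.
Total: 105 + 5 = 110.
Holidays: 2005-07-24 (Sun); 2005-09-23 (Fri); 2005-10-09 (Sun); 2005-11-03 (Thu).
2 of the 4 holidays fall on weekdays; the rest are weekends and were already excluded.
Business days: 110 − 2 = 108.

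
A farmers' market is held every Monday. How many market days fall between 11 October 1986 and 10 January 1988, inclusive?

65

11 October 1986 is a Saturday.
That's 457 days from start to end, counting both.
457 = 7 × 65 + 2, so there are 65 full weeks plus 2 extra days.
Each full week contributes one Monday: 65 so far.
The 2 extra days are Saturday, Sunday — none qualify.
Total: 65 + 0 = 65.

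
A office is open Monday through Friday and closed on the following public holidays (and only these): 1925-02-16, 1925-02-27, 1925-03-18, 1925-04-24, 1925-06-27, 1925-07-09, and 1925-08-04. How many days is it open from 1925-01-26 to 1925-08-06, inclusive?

1925-01-26 is a Monday.
From 1925-01-26 to 1925-08-06 is 193 days inclusive.
193 = 7 × 27 + 4, so there are 27 full weeks plus 4 extra days.
Each full week contributes 5 weekdays (Mon–Fri): 27 × 5 = 135.
The 4 extra days are Monday, Tuesday, Wednesday, Thursday — 4 of them qualify.
Total: 135 + 4 = 139.
Holidays: 1925-02-16 (Mon); 1925-02-27 (Fri); 1925-03-18 (Wed); 1925-04-24 (Fri); 1925-06-27 (Sat); 1925-07-09 (Thu); 1925-08-04 (Tue).
6 of the 7 holidays fall on weekdays; the rest are weekends and were already excluded.
Business days: 139 − 6 = 133.

133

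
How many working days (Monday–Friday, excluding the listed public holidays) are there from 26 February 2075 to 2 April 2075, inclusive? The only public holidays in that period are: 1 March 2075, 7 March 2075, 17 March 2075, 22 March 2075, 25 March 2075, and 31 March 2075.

22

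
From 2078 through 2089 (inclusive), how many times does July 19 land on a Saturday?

2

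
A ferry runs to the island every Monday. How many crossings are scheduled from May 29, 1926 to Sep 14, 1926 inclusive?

16 Mondays

May 29, 1926 is a Saturday.
From May 29, 1926 to Sep 14, 1926 is 109 days inclusive.
109 = 7 × 15 + 4, so there are 15 full weeks plus 4 extra days.
Each full week contributes one Monday: 15 so far.
The 4 extra days are Sat, Sun, Mon, Tue — 1 of them qualifies.
Total: 15 + 1 = 16.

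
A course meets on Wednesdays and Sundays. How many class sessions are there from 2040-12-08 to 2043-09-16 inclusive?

2040-12-08 is a Saturday.
From 2040-12-08 to 2043-09-16 is 1013 days inclusive.
1013 = 7 × 144 + 5, so there are 144 full weeks plus 5 extra days.
Each full week contributes 2 days from the set (Wed, Sun): 144 × 2 = 288.
The 5 extra days are Saturday, Sunday, Monday, Tuesday, Wednesday — 2 of them qualify.
Total: 288 + 2 = 290.

290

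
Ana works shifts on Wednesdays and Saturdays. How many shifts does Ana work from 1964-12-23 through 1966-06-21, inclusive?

1964-12-23 is a Wednesday.
That's 546 days from start to end, counting both.
546 = 7 × 78, so the span is exactly 78 full weeks.
Each full week contributes 2 days from the set (Wed, Sat): 78 × 2 = 156.
Total: 156.

156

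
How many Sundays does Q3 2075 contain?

July 1, 2075 is a Monday.
The range spans 92 days (inclusive of both endpoints).
92 = 7 × 13 + 1, so there are 13 full weeks plus 1 extra day.
Each full week contributes one Sunday: 13 so far.
The 1 extra day is Monday — none qualify.
Total: 13 + 0 = 13.

13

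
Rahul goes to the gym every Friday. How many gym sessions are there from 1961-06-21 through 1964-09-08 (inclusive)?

1961-06-21 is a Wednesday.
That's 1176 days from start to end, counting both.
1176 = 7 × 168, so the span is exactly 168 full weeks.
Each full week contributes one Friday: 168 so far.
Total: 168.

168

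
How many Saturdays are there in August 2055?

2055-08-01 is a Sunday.
The range spans 31 days (inclusive of both endpoints).
31 = 7 × 4 + 3, so there are 4 full weeks plus 3 extra days.
Each full week contributes one Saturday: 4 so far.
The 3 extra days are Sunday, Monday, Tuesday — none qualify.
Total: 4 + 0 = 4.

4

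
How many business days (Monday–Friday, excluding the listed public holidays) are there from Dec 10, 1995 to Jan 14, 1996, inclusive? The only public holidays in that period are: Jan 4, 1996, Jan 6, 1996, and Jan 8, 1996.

Dec 10, 1995 is a Sunday.
The range spans 36 days (inclusive of both endpoints).
36 = 7 × 5 + 1, so there are 5 full weeks plus 1 extra day.
Each full week contributes 5 weekdays (Mon–Fri): 5 × 5 = 25.
The 1 extra day is Sun — none qualify.
Total: 25 + 0 = 25.
Holidays: Jan 4, 1996 (Thu); Jan 6, 1996 (Sat); Jan 8, 1996 (Mon).
2 of the 3 holidays fall on weekdays; the rest are weekends and were already excluded.
Business days: 25 − 2 = 23.

23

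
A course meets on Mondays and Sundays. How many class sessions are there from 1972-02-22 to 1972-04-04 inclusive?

1972-02-22 is a Tuesday.
The range spans 43 days (inclusive of both endpoints).
43 = 7 × 6 + 1, so there are 6 full weeks plus 1 extra day.
Each full week contributes 2 days from the set (Mon, Sun): 6 × 2 = 12.
The 1 extra day is Tuesday — none qualify.
Total: 12 + 0 = 12.

12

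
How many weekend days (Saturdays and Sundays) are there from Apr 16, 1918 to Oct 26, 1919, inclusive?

160

Apr 16, 1918 is a Tuesday.
The range spans 559 days (inclusive of both endpoints).
559 = 7 × 79 + 6, so there are 79 full weeks plus 6 extra days.
Each full week contributes 2 weekend days (Sat, Sun): 79 × 2 = 158.
The 6 extra days are Tuesday, Wednesday, Thursday, Friday, Saturday, Sunday — 2 of them qualify.
Total: 158 + 2 = 160.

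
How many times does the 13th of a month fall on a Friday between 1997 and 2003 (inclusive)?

Friday-the-13ths by year:
1997: Jun
1998: Feb, Mar, Nov
1999: Aug
2000: Oct
2001: Apr, Jul
2002: Sep, Dec
2003: Jun

11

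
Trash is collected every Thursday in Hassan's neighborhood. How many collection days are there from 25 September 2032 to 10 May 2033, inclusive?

25 September 2032 is a Saturday.
From 25 September 2032 to 10 May 2033 is 228 days inclusive.
228 = 7 × 32 + 4, so there are 32 full weeks plus 4 extra days.
Each full week contributes one Thursday: 32 so far.
The 4 extra days are Sat, Sun, Mon, Tue — none qualify.
Total: 32 + 0 = 32.

32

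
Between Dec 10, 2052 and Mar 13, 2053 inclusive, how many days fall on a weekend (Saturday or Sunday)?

26

Dec 10, 2052 is a Tuesday.
That's 94 days from start to end, counting both.
94 = 7 × 13 + 3, so there are 13 full weeks plus 3 extra days.
Each full week contributes 2 weekend days (Sat, Sun): 13 × 2 = 26.
The 3 extra days are Tuesday, Wednesday, Thursday — none qualify.
Total: 26 + 0 = 26.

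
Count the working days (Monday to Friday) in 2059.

Jan 1, 2059 is a Wednesday.
From Jan 1, 2059 to Dec 31, 2059 is 365 days inclusive.
365 = 7 × 52 + 1, so there are 52 full weeks plus 1 extra day.
Each full week contributes 5 weekdays (Mon–Fri): 52 × 5 = 260.
The 1 extra day is Wed — 1 of them qualifies.
Total: 260 + 1 = 261.

261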